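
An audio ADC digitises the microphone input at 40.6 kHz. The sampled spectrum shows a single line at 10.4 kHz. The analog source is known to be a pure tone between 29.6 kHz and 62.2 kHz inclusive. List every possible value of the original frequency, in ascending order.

Frequencies that alias to 10.4 kHz are k·fs ± 10.4 kHz for integer k ≥ 0.
k=0: 10.4 kHz.
k=1: 30.2 kHz, 51 kHz.
k=2: 70.8 kHz, 91.6 kHz.
Within [29.6 kHz, 62.2 kHz]: 30.2 kHz, 51 kHz.

30.2 kHz, 51 kHz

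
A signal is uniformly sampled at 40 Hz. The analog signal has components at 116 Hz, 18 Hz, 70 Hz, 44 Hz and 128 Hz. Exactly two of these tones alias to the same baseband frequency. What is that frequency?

4 Hz

fs/2 = 20 Hz.
116 Hz mod fs = 36 Hz.
36 Hz > fs/2 = 20 Hz, folds to fs − 36 Hz = 4 Hz.
18 Hz ≤ fs/2 = 20 Hz, passes unchanged.
70 Hz mod fs = 30 Hz.
30 Hz > fs/2 = 20 Hz, folds to fs − 30 Hz = 10 Hz.
44 Hz mod fs = 4 Hz.
4 Hz ≤ fs/2 = 20 Hz, appears at 4 Hz.
128 Hz mod fs = 8 Hz.
8 Hz ≤ fs/2 = 20 Hz, appears at 8 Hz.
44 Hz and 116 Hz both map to 4 Hz.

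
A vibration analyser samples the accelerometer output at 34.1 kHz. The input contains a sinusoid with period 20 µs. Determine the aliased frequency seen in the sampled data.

T = 20 µs → f = 1/T = 50 kHz.
50 kHz mod fs = 15.9 kHz.
15.9 kHz ≤ fs/2 = 17.05 kHz, appears at 15.9 kHz.

15.9 kHz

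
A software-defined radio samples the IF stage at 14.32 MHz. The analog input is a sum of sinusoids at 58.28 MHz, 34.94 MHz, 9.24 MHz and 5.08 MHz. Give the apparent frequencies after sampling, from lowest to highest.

1 MHz, 5.08 MHz, 6.3 MHz

fs/2 = 7.16 MHz.
58.28 MHz mod fs = 1 MHz.
1 MHz ≤ fs/2 = 7.16 MHz, appears at 1 MHz.
34.94 MHz mod fs = 6.3 MHz.
6.3 MHz ≤ fs/2 = 7.16 MHz, appears at 6.3 MHz.
9.24 MHz > fs/2 = 7.16 MHz, folds to fs − 9.24 MHz = 5.08 MHz.
5.08 MHz ≤ fs/2 = 7.16 MHz, passes unchanged.
Distinct values: {1 MHz, 5.08 MHz, 6.3 MHz}.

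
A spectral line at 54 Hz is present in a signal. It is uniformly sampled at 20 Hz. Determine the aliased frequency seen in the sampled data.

54 Hz mod fs = 14 Hz.
14 Hz > fs/2 = 10 Hz, folds to fs − 14 Hz = 6 Hz.

6 Hz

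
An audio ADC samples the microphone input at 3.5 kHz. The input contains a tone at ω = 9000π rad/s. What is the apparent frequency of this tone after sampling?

ω = 9000π rad/s → f = ω/(2π) = 4500 Hz = 4.5 kHz.
4.5 kHz mod fs = 1 kHz.
1 kHz ≤ fs/2 = 1.75 kHz, appears at 1 kHz.

1 kHz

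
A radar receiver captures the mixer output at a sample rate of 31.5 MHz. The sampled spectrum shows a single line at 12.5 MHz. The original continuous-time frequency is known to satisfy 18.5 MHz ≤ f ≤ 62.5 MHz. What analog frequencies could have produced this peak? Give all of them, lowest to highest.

Frequencies that alias to 12.5 MHz are k·fs ± 12.5 MHz for integer k ≥ 0.
k=0: 12.5 MHz.
k=1: 19 MHz, 44 MHz.
k=2: 50.5 MHz, 75.5 MHz.
k=3: 82 MHz, 107 MHz.
Within [18.5 MHz, 62.5 MHz]: 19 MHz, 44 MHz, 50.5 MHz.

19 MHz, 44 MHz, 50.5 MHz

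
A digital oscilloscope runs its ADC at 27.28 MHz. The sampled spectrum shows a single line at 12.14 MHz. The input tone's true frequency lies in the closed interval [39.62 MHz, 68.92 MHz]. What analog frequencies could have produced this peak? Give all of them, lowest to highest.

42.42 MHz, 66.7 MHz

Frequencies that alias to 12.14 MHz are k·fs ± 12.14 MHz for integer k ≥ 0.
k=0: 12.14 MHz.
k=1: 15.14 MHz, 39.42 MHz.
k=2: 42.42 MHz, 66.7 MHz.
k=3: 69.7 MHz, 93.98 MHz.
Within [39.62 MHz, 68.92 MHz]: 42.42 MHz, 66.7 MHz.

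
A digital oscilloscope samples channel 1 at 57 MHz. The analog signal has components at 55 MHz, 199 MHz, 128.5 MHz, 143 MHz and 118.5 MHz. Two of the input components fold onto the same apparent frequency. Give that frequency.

28 MHz

fs/2 = 28.5 MHz.
55 MHz > fs/2 = 28.5 MHz, folds to fs − 55 MHz = 2 MHz.
199 MHz mod fs = 28 MHz.
28 MHz ≤ fs/2 = 28.5 MHz, appears at 28 MHz.
128.5 MHz mod fs = 14.5 MHz.
14.5 MHz ≤ fs/2 = 28.5 MHz, appears at 14.5 MHz.
143 MHz mod fs = 29 MHz.
29 MHz > fs/2 = 28.5 MHz, folds to fs − 29 MHz = 28 MHz.
118.5 MHz mod fs = 4.5 MHz.
4.5 MHz ≤ fs/2 = 28.5 MHz, appears at 4.5 MHz.
143 MHz and 199 MHz both map to 28 MHz.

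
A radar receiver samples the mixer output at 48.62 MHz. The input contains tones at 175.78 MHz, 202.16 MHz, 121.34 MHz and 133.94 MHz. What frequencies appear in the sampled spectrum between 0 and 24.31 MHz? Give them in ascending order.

7.68 MHz, 11.92 MHz, 18.7 MHz, 24.1 MHz

fs/2 = 24.31 MHz.
175.78 MHz mod fs = 29.92 MHz.
29.92 MHz > fs/2 = 24.31 MHz, folds to fs − 29.92 MHz = 18.7 MHz.
202.16 MHz mod fs = 7.68 MHz.
7.68 MHz ≤ fs/2 = 24.31 MHz, appears at 7.68 MHz.
121.34 MHz mod fs = 24.1 MHz.
24.1 MHz ≤ fs/2 = 24.31 MHz, appears at 24.1 MHz.
133.94 MHz mod fs = 36.7 MHz.
36.7 MHz > fs/2 = 24.31 MHz, folds to fs − 36.7 MHz = 11.92 MHz.
Distinct values: {7.68 MHz, 11.92 MHz, 18.7 MHz, 24.1 MHz}.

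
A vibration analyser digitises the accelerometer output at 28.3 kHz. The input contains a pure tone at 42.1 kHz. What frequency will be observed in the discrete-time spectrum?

13.8 kHz

42.1 kHz mod fs = 13.8 kHz.
13.8 kHz ≤ fs/2 = 14.15 kHz, appears at 13.8 kHz.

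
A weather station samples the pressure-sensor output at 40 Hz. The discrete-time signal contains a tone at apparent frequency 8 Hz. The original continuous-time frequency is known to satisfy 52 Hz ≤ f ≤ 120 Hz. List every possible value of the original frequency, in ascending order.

72 Hz, 88 Hz, 112 Hz

Frequencies that alias to 8 Hz are k·fs ± 8 Hz for integer k ≥ 0.
k=0: 8 Hz.
k=1: 32 Hz, 48 Hz.
k=2: 72 Hz, 88 Hz.
k=3: 112 Hz, 128 Hz.
k=4: 152 Hz, 168 Hz.
Within [52 Hz, 120 Hz]: 72 Hz, 88 Hz, 112 Hz.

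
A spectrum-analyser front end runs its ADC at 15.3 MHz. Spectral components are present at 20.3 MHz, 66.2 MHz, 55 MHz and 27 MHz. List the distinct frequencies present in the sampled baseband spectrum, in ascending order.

fs/2 = 7.65 MHz.
20.3 MHz mod fs = 5 MHz.
5 MHz ≤ fs/2 = 7.65 MHz, appears at 5 MHz.
66.2 MHz mod fs = 5 MHz.
5 MHz ≤ fs/2 = 7.65 MHz, appears at 5 MHz.
55 MHz mod fs = 9.1 MHz.
9.1 MHz > fs/2 = 7.65 MHz, folds to fs − 9.1 MHz = 6.2 MHz.
27 MHz mod fs = 11.7 MHz.
11.7 MHz > fs/2 = 7.65 MHz, folds to fs − 11.7 MHz = 3.6 MHz.
Distinct values: {3.6 MHz, 5 MHz, 6.2 MHz}.

3.6 MHz, 5 MHz, 6.2 MHz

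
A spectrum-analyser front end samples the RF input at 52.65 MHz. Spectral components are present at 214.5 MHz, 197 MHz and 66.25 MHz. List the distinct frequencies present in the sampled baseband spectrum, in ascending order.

3.9 MHz, 13.6 MHz

fs/2 = 26.325 MHz.
214.5 MHz mod fs = 3.9 MHz.
3.9 MHz ≤ fs/2 = 26.325 MHz, appears at 3.9 MHz.
197 MHz mod fs = 39.05 MHz.
39.05 MHz > fs/2 = 26.325 MHz, folds to fs − 39.05 MHz = 13.6 MHz.
66.25 MHz mod fs = 13.6 MHz.
13.6 MHz ≤ fs/2 = 26.325 MHz, appears at 13.6 MHz.
Distinct values: {3.9 MHz, 13.6 MHz}.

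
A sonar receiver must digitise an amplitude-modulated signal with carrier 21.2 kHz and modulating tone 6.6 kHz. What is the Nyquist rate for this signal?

55.6 kHz

AM sidebands sit at fc ± fm = 14.6 kHz and 27.8 kHz.
Highest-frequency component: 27.8 kHz.
Nyquist rate = 2 × 27.8 kHz = 55.6 kHz.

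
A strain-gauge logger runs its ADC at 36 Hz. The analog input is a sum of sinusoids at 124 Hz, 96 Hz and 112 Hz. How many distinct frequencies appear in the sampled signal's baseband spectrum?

fs/2 = 18 Hz.
124 Hz mod fs = 16 Hz.
16 Hz ≤ fs/2 = 18 Hz, appears at 16 Hz.
96 Hz mod fs = 24 Hz.
24 Hz > fs/2 = 18 Hz, folds to fs − 24 Hz = 12 Hz.
112 Hz mod fs = 4 Hz.
4 Hz ≤ fs/2 = 18 Hz, appears at 4 Hz.
Distinct values: {4 Hz, 12 Hz, 16 Hz} → 3.

3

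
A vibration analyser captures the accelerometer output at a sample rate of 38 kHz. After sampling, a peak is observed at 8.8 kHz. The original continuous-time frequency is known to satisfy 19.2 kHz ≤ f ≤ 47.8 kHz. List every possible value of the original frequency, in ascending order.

Frequencies that alias to 8.8 kHz are k·fs ± 8.8 kHz for integer k ≥ 0.
k=0: 8.8 kHz.
k=1: 29.2 kHz, 46.8 kHz.
k=2: 67.2 kHz, 84.8 kHz.
Within [19.2 kHz, 47.8 kHz]: 29.2 kHz, 46.8 kHz.

29.2 kHz, 46.8 kHz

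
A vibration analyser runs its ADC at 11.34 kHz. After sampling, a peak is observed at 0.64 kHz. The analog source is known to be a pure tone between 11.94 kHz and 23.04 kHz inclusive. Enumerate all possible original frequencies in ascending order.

11.98 kHz, 22.04 kHz

Frequencies that alias to 0.64 kHz are k·fs ± 0.64 kHz for integer k ≥ 0.
k=0: 0.64 kHz.
k=1: 10.7 kHz, 11.98 kHz.
k=2: 22.04 kHz, 23.32 kHz.
k=3: 33.38 kHz, 34.66 kHz.
Within [11.94 kHz, 23.04 kHz]: 11.98 kHz, 22.04 kHz.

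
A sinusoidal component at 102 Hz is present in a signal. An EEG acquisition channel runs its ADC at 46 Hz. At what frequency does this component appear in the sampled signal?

102 Hz mod fs = 10 Hz.
10 Hz ≤ fs/2 = 23 Hz, appears at 10 Hz.

10 Hz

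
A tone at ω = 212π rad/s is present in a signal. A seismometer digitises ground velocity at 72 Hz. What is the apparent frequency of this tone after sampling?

ω = 212π rad/s → f = ω/(2π) = 106 Hz.
106 Hz mod fs = 34 Hz.
34 Hz ≤ fs/2 = 36 Hz, appears at 34 Hz.

34 Hz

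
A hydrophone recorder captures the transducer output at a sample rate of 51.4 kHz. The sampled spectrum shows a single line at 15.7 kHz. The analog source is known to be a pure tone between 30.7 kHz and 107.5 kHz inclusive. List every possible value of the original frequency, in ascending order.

35.7 kHz, 67.1 kHz, 87.1 kHz

Frequencies that alias to 15.7 kHz are k·fs ± 15.7 kHz for integer k ≥ 0.
k=0: 15.7 kHz.
k=1: 35.7 kHz, 67.1 kHz.
k=2: 87.1 kHz, 118.5 kHz.
k=3: 138.5 kHz, 169.9 kHz.
Within [30.7 kHz, 107.5 kHz]: 35.7 kHz, 67.1 kHz, 87.1 kHz.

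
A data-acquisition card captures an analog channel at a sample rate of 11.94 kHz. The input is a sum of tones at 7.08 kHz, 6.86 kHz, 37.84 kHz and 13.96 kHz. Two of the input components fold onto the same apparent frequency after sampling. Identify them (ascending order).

fs/2 = 5.97 kHz.
7.08 kHz > fs/2 = 5.97 kHz, folds to fs − 7.08 kHz = 4.86 kHz.
6.86 kHz > fs/2 = 5.97 kHz, folds to fs − 6.86 kHz = 5.08 kHz.
37.84 kHz mod fs = 2.02 kHz.
2.02 kHz ≤ fs/2 = 5.97 kHz, appears at 2.02 kHz.
13.96 kHz mod fs = 2.02 kHz.
2.02 kHz ≤ fs/2 = 5.97 kHz, appears at 2.02 kHz.
13.96 kHz and 37.84 kHz both map to 2.02 kHz.

13.96 kHz, 37.84 kHz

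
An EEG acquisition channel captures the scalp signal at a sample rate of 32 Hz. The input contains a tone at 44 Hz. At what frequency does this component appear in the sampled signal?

12 Hz

44 Hz mod fs = 12 Hz.
12 Hz ≤ fs/2 = 16 Hz, appears at 12 Hz.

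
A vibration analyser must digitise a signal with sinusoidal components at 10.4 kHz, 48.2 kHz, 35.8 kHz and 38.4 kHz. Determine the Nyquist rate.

96.4 kHz

Highest-frequency component: 48.2 kHz.
Nyquist rate = 2 × 48.2 kHz = 96.4 kHz.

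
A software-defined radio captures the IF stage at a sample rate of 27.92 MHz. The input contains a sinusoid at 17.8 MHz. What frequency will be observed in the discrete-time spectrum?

17.8 MHz > fs/2 = 13.96 MHz, folds to fs − 17.8 MHz = 10.12 MHz.

10.12 MHz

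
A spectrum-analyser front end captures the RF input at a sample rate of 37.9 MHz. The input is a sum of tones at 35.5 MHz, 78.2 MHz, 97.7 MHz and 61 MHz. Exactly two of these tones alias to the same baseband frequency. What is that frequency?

2.4 MHz

fs/2 = 18.95 MHz.
35.5 MHz > fs/2 = 18.95 MHz, folds to fs − 35.5 MHz = 2.4 MHz.
78.2 MHz mod fs = 2.4 MHz.
2.4 MHz ≤ fs/2 = 18.95 MHz, appears at 2.4 MHz.
97.7 MHz mod fs = 21.9 MHz.
21.9 MHz > fs/2 = 18.95 MHz, folds to fs − 21.9 MHz = 16 MHz.
61 MHz mod fs = 23.1 MHz.
23.1 MHz > fs/2 = 18.95 MHz, folds to fs − 23.1 MHz = 14.8 MHz.
35.5 MHz and 78.2 MHz both map to 2.4 MHz.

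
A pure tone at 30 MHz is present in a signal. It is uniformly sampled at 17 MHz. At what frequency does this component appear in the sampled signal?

30 MHz mod fs = 13 MHz.
13 MHz > fs/2 = 8.5 MHz, folds to fs − 13 MHz = 4 MHz.

4 MHz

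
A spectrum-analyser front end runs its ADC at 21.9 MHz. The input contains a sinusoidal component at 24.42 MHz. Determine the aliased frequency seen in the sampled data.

24.42 MHz mod fs = 2.52 MHz.
2.52 MHz ≤ fs/2 = 10.95 MHz, appears at 2.52 MHz.

2.52 MHz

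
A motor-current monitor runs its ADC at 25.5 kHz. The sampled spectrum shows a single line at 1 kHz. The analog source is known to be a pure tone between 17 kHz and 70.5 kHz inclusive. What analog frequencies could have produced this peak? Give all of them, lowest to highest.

Frequencies that alias to 1 kHz are k·fs ± 1 kHz for integer k ≥ 0.
k=0: 1 kHz.
k=1: 24.5 kHz, 26.5 kHz.
k=2: 50 kHz, 52 kHz.
k=3: 75.5 kHz, 77.5 kHz.
Within [17 kHz, 70.5 kHz]: 24.5 kHz, 26.5 kHz, 50 kHz, 52 kHz.

24.5 kHz, 26.5 kHz, 50 kHz, 52 kHz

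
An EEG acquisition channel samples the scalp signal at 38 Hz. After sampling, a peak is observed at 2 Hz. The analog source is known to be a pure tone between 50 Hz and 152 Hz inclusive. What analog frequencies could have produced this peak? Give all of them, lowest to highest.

Frequencies that alias to 2 Hz are k·fs ± 2 Hz for integer k ≥ 0.
k=0: 2 Hz.
k=1: 36 Hz, 40 Hz.
k=2: 74 Hz, 78 Hz.
k=3: 112 Hz, 116 Hz.
k=4: 150 Hz, 154 Hz.
k=5: 188 Hz, 192 Hz.
Within [50 Hz, 152 Hz]: 74 Hz, 78 Hz, 112 Hz, 116 Hz, 150 Hz.

74 Hz, 78 Hz, 112 Hz, 116 Hz, 150 Hz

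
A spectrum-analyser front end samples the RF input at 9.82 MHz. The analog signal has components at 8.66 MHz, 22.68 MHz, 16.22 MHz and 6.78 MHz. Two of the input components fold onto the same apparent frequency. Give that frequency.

fs/2 = 4.91 MHz.
8.66 MHz > fs/2 = 4.91 MHz, folds to fs − 8.66 MHz = 1.16 MHz.
22.68 MHz mod fs = 3.04 MHz.
3.04 MHz ≤ fs/2 = 4.91 MHz, appears at 3.04 MHz.
16.22 MHz mod fs = 6.4 MHz.
6.4 MHz > fs/2 = 4.91 MHz, folds to fs − 6.4 MHz = 3.42 MHz.
6.78 MHz > fs/2 = 4.91 MHz, folds to fs − 6.78 MHz = 3.04 MHz.
6.78 MHz and 22.68 MHz both map to 3.04 MHz.

3.04 MHz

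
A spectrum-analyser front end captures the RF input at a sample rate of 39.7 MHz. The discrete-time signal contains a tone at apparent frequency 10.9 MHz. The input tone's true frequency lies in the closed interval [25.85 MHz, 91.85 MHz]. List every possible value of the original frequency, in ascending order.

Frequencies that alias to 10.9 MHz are k·fs ± 10.9 MHz for integer k ≥ 0.
k=0: 10.9 MHz.
k=1: 28.8 MHz, 50.6 MHz.
k=2: 68.5 MHz, 90.3 MHz.
k=3: 108.2 MHz, 130 MHz.
Within [25.85 MHz, 91.85 MHz]: 28.8 MHz, 50.6 MHz, 68.5 MHz, 90.3 MHz.

28.8 MHz, 50.6 MHz, 68.5 MHz, 90.3 MHz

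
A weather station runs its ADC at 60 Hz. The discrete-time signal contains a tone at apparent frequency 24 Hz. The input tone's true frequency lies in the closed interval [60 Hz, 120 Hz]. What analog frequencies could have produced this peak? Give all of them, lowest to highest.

Frequencies that alias to 24 Hz are k·fs ± 24 Hz for integer k ≥ 0.
k=0: 24 Hz.
k=1: 36 Hz, 84 Hz.
k=2: 96 Hz, 144 Hz.
k=3: 156 Hz, 204 Hz.
Within [60 Hz, 120 Hz]: 84 Hz, 96 Hz.

84 Hz, 96 Hz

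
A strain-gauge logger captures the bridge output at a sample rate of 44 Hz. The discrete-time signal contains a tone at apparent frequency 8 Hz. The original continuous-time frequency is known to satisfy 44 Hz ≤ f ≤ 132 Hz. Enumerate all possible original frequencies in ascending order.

Frequencies that alias to 8 Hz are k·fs ± 8 Hz for integer k ≥ 0.
k=0: 8 Hz.
k=1: 36 Hz, 52 Hz.
k=2: 80 Hz, 96 Hz.
k=3: 124 Hz, 140 Hz.
k=4: 168 Hz, 184 Hz.
Within [44 Hz, 132 Hz]: 52 Hz, 80 Hz, 96 Hz, 124 Hz.

52 Hz, 80 Hz, 96 Hz, 124 Hz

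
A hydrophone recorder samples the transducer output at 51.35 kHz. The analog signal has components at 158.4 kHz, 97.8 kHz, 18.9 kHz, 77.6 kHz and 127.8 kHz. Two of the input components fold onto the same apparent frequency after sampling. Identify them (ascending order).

fs/2 = 25.675 kHz.
158.4 kHz mod fs = 4.35 kHz.
4.35 kHz ≤ fs/2 = 25.675 kHz, appears at 4.35 kHz.
97.8 kHz mod fs = 46.45 kHz.
46.45 kHz > fs/2 = 25.675 kHz, folds to fs − 46.45 kHz = 4.9 kHz.
18.9 kHz ≤ fs/2 = 25.675 kHz, passes unchanged.
77.6 kHz mod fs = 26.25 kHz.
26.25 kHz > fs/2 = 25.675 kHz, folds to fs − 26.25 kHz = 25.1 kHz.
127.8 kHz mod fs = 25.1 kHz.
25.1 kHz ≤ fs/2 = 25.675 kHz, appears at 25.1 kHz.
77.6 kHz and 127.8 kHz both map to 25.1 kHz.

77.6 kHz, 127.8 kHz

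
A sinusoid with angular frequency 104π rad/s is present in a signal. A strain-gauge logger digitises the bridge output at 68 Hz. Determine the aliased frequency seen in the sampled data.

16 Hz

ω = 104π rad/s → f = ω/(2π) = 52 Hz.
52 Hz > fs/2 = 34 Hz, folds to fs − 52 Hz = 16 Hz.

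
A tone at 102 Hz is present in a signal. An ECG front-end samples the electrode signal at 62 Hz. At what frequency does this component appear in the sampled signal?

102 Hz mod fs = 40 Hz.
40 Hz > fs/2 = 31 Hz, folds to fs − 40 Hz = 22 Hz.

22 Hz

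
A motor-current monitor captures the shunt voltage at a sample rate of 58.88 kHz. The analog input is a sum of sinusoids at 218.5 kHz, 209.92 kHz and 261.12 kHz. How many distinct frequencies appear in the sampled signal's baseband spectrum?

fs/2 = 29.44 kHz.
218.5 kHz mod fs = 41.86 kHz.
41.86 kHz > fs/2 = 29.44 kHz, folds to fs − 41.86 kHz = 17.02 kHz.
209.92 kHz mod fs = 33.28 kHz.
33.28 kHz > fs/2 = 29.44 kHz, folds to fs − 33.28 kHz = 25.6 kHz.
261.12 kHz mod fs = 25.6 kHz.
25.6 kHz ≤ fs/2 = 29.44 kHz, appears at 25.6 kHz.
Distinct values: {17.02 kHz, 25.6 kHz} → 2.

2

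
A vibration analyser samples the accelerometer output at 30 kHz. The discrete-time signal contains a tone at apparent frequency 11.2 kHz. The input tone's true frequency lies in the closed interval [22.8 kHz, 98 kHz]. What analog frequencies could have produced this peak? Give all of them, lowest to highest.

Frequencies that alias to 11.2 kHz are k·fs ± 11.2 kHz for integer k ≥ 0.
k=0: 11.2 kHz.
k=1: 18.8 kHz, 41.2 kHz.
k=2: 48.8 kHz, 71.2 kHz.
k=3: 78.8 kHz, 101.2 kHz.
k=4: 108.8 kHz, 131.2 kHz.
Within [22.8 kHz, 98 kHz]: 41.2 kHz, 48.8 kHz, 71.2 kHz, 78.8 kHz.

41.2 kHz, 48.8 kHz, 71.2 kHz, 78.8 kHz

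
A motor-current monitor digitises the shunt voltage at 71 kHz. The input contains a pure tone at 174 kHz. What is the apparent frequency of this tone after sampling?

174 kHz mod fs = 32 kHz.
32 kHz ≤ fs/2 = 35.5 kHz, appears at 32 kHz.

32 kHz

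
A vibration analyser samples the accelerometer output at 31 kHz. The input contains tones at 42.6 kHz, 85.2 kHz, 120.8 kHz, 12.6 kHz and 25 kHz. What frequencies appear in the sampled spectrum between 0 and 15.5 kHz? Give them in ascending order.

3.2 kHz, 6 kHz, 7.8 kHz, 11.6 kHz, 12.6 kHz

fs/2 = 15.5 kHz.
42.6 kHz mod fs = 11.6 kHz.
11.6 kHz ≤ fs/2 = 15.5 kHz, appears at 11.6 kHz.
85.2 kHz mod fs = 23.2 kHz.
23.2 kHz > fs/2 = 15.5 kHz, folds to fs − 23.2 kHz = 7.8 kHz.
120.8 kHz mod fs = 27.8 kHz.
27.8 kHz > fs/2 = 15.5 kHz, folds to fs − 27.8 kHz = 3.2 kHz.
12.6 kHz ≤ fs/2 = 15.5 kHz, passes unchanged.
25 kHz > fs/2 = 15.5 kHz, folds to fs − 25 kHz = 6 kHz.
Distinct values: {3.2 kHz, 6 kHz, 7.8 kHz, 11.6 kHz, 12.6 kHz}.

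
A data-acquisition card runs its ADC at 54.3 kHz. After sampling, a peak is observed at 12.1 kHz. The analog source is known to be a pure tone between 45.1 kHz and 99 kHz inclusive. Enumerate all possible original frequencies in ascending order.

66.4 kHz, 96.5 kHz

Frequencies that alias to 12.1 kHz are k·fs ± 12.1 kHz for integer k ≥ 0.
k=0: 12.1 kHz.
k=1: 42.2 kHz, 66.4 kHz.
k=2: 96.5 kHz, 120.7 kHz.
k=3: 150.8 kHz, 175 kHz.
Within [45.1 kHz, 99 kHz]: 66.4 kHz, 96.5 kHz.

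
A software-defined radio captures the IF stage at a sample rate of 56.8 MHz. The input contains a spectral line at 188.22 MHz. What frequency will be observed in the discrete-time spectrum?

17.82 MHz

188.22 MHz mod fs = 17.82 MHz.
17.82 MHz ≤ fs/2 = 28.4 MHz, appears at 17.82 MHz.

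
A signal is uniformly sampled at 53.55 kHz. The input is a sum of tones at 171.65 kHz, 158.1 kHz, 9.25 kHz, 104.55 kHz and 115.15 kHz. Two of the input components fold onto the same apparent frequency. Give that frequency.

2.55 kHz

fs/2 = 26.775 kHz.
171.65 kHz mod fs = 11 kHz.
11 kHz ≤ fs/2 = 26.775 kHz, appears at 11 kHz.
158.1 kHz mod fs = 51 kHz.
51 kHz > fs/2 = 26.775 kHz, folds to fs − 51 kHz = 2.55 kHz.
9.25 kHz ≤ fs/2 = 26.775 kHz, passes unchanged.
104.55 kHz mod fs = 51 kHz.
51 kHz > fs/2 = 26.775 kHz, folds to fs − 51 kHz = 2.55 kHz.
115.15 kHz mod fs = 8.05 kHz.
8.05 kHz ≤ fs/2 = 26.775 kHz, appears at 8.05 kHz.
104.55 kHz and 158.1 kHz both map to 2.55 kHz.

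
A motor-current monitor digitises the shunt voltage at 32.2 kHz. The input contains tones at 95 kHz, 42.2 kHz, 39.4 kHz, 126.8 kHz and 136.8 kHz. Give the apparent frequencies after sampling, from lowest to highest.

fs/2 = 16.1 kHz.
95 kHz mod fs = 30.6 kHz.
30.6 kHz > fs/2 = 16.1 kHz, folds to fs − 30.6 kHz = 1.6 kHz.
42.2 kHz mod fs = 10 kHz.
10 kHz ≤ fs/2 = 16.1 kHz, appears at 10 kHz.
39.4 kHz mod fs = 7.2 kHz.
7.2 kHz ≤ fs/2 = 16.1 kHz, appears at 7.2 kHz.
126.8 kHz mod fs = 30.2 kHz.
30.2 kHz > fs/2 = 16.1 kHz, folds to fs − 30.2 kHz = 2 kHz.
136.8 kHz mod fs = 8 kHz.
8 kHz ≤ fs/2 = 16.1 kHz, appears at 8 kHz.
Distinct values: {1.6 kHz, 2 kHz, 7.2 kHz, 8 kHz, 10 kHz}.

1.6 kHz, 2 kHz, 7.2 kHz, 8 kHz, 10 kHz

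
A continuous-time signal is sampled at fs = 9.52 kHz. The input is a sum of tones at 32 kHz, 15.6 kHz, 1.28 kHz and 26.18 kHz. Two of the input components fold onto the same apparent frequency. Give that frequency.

3.44 kHz

fs/2 = 4.76 kHz.
32 kHz mod fs = 3.44 kHz.
3.44 kHz ≤ fs/2 = 4.76 kHz, appears at 3.44 kHz.
15.6 kHz mod fs = 6.08 kHz.
6.08 kHz > fs/2 = 4.76 kHz, folds to fs − 6.08 kHz = 3.44 kHz.
1.28 kHz ≤ fs/2 = 4.76 kHz, passes unchanged.
26.18 kHz mod fs = 7.14 kHz.
7.14 kHz > fs/2 = 4.76 kHz, folds to fs − 7.14 kHz = 2.38 kHz.
15.6 kHz and 32 kHz both map to 3.44 kHz.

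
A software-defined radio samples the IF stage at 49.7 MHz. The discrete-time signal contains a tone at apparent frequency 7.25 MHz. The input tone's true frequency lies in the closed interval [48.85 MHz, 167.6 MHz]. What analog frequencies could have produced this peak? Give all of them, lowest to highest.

56.95 MHz, 92.15 MHz, 106.65 MHz, 141.85 MHz, 156.35 MHz

Frequencies that alias to 7.25 MHz are k·fs ± 7.25 MHz for integer k ≥ 0.
k=0: 7.25 MHz.
k=1: 42.45 MHz, 56.95 MHz.
k=2: 92.15 MHz, 106.65 MHz.
k=3: 141.85 MHz, 156.35 MHz.
k=4: 191.55 MHz, 206.05 MHz.
Within [48.85 MHz, 167.6 MHz]: 56.95 MHz, 92.15 MHz, 106.65 MHz, 141.85 MHz, 156.35 MHz.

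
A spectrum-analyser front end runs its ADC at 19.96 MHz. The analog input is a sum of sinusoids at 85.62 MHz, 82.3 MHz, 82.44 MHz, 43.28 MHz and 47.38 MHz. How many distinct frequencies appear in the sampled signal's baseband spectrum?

fs/2 = 9.98 MHz.
85.62 MHz mod fs = 5.78 MHz.
5.78 MHz ≤ fs/2 = 9.98 MHz, appears at 5.78 MHz.
82.3 MHz mod fs = 2.46 MHz.
2.46 MHz ≤ fs/2 = 9.98 MHz, appears at 2.46 MHz.
82.44 MHz mod fs = 2.6 MHz.
2.6 MHz ≤ fs/2 = 9.98 MHz, appears at 2.6 MHz.
43.28 MHz mod fs = 3.36 MHz.
3.36 MHz ≤ fs/2 = 9.98 MHz, appears at 3.36 MHz.
47.38 MHz mod fs = 7.46 MHz.
7.46 MHz ≤ fs/2 = 9.98 MHz, appears at 7.46 MHz.
Distinct values: {2.46 MHz, 2.6 MHz, 3.36 MHz, 5.78 MHz, 7.46 MHz} → 5.

5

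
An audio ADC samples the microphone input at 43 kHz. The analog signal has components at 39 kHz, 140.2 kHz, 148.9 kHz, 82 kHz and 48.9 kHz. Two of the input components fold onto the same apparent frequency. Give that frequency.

fs/2 = 21.5 kHz.
39 kHz > fs/2 = 21.5 kHz, folds to fs − 39 kHz = 4 kHz.
140.2 kHz mod fs = 11.2 kHz.
11.2 kHz ≤ fs/2 = 21.5 kHz, appears at 11.2 kHz.
148.9 kHz mod fs = 19.9 kHz.
19.9 kHz ≤ fs/2 = 21.5 kHz, appears at 19.9 kHz.
82 kHz mod fs = 39 kHz.
39 kHz > fs/2 = 21.5 kHz, folds to fs − 39 kHz = 4 kHz.
48.9 kHz mod fs = 5.9 kHz.
5.9 kHz ≤ fs/2 = 21.5 kHz, appears at 5.9 kHz.
39 kHz and 82 kHz both map to 4 kHz.

4 kHz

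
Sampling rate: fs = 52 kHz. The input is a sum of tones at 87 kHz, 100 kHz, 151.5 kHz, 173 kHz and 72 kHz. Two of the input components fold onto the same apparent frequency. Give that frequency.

fs/2 = 26 kHz.
87 kHz mod fs = 35 kHz.
35 kHz > fs/2 = 26 kHz, folds to fs − 35 kHz = 17 kHz.
100 kHz mod fs = 48 kHz.
48 kHz > fs/2 = 26 kHz, folds to fs − 48 kHz = 4 kHz.
151.5 kHz mod fs = 47.5 kHz.
47.5 kHz > fs/2 = 26 kHz, folds to fs − 47.5 kHz = 4.5 kHz.
173 kHz mod fs = 17 kHz.
17 kHz ≤ fs/2 = 26 kHz, appears at 17 kHz.
72 kHz mod fs = 20 kHz.
20 kHz ≤ fs/2 = 26 kHz, appears at 20 kHz.
87 kHz and 173 kHz both map to 17 kHz.

17 kHz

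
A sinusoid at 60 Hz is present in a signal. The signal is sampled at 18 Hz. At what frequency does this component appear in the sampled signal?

60 Hz mod fs = 6 Hz.
6 Hz ≤ fs/2 = 9 Hz, appears at 6 Hz.

6 Hz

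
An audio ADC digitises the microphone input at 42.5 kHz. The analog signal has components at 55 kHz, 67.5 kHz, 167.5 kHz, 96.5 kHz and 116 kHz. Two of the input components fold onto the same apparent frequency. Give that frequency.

11.5 kHz

fs/2 = 21.25 kHz.
55 kHz mod fs = 12.5 kHz.
12.5 kHz ≤ fs/2 = 21.25 kHz, appears at 12.5 kHz.
67.5 kHz mod fs = 25 kHz.
25 kHz > fs/2 = 21.25 kHz, folds to fs − 25 kHz = 17.5 kHz.
167.5 kHz mod fs = 40 kHz.
40 kHz > fs/2 = 21.25 kHz, folds to fs − 40 kHz = 2.5 kHz.
96.5 kHz mod fs = 11.5 kHz.
11.5 kHz ≤ fs/2 = 21.25 kHz, appears at 11.5 kHz.
116 kHz mod fs = 31 kHz.
31 kHz > fs/2 = 21.25 kHz, folds to fs − 31 kHz = 11.5 kHz.
96.5 kHz and 116 kHz both map to 11.5 kHz.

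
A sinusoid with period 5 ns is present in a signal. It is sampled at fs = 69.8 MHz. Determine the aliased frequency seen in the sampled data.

9.4 MHz

T = 5 ns → f = 1/T = 200 MHz.
200 MHz mod fs = 60.4 MHz.
60.4 MHz > fs/2 = 34.9 MHz, folds to fs − 60.4 MHz = 9.4 MHz.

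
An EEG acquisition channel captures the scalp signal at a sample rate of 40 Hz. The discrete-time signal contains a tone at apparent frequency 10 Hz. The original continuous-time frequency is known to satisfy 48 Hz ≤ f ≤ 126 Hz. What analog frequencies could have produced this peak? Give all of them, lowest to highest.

Frequencies that alias to 10 Hz are k·fs ± 10 Hz for integer k ≥ 0.
k=0: 10 Hz.
k=1: 30 Hz, 50 Hz.
k=2: 70 Hz, 90 Hz.
k=3: 110 Hz, 130 Hz.
k=4: 150 Hz, 170 Hz.
Within [48 Hz, 126 Hz]: 50 Hz, 70 Hz, 90 Hz, 110 Hz.

50 Hz, 70 Hz, 90 Hz, 110 Hz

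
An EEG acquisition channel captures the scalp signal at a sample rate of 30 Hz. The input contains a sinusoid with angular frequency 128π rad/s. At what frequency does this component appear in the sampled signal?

ω = 128π rad/s → f = ω/(2π) = 64 Hz.
64 Hz mod fs = 4 Hz.
4 Hz ≤ fs/2 = 15 Hz, appears at 4 Hz.

4 Hz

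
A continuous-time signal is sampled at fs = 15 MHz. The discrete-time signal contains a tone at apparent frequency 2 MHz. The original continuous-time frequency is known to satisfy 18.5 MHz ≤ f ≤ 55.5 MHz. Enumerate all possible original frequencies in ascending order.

28 MHz, 32 MHz, 43 MHz, 47 MHz

Frequencies that alias to 2 MHz are k·fs ± 2 MHz for integer k ≥ 0.
k=0: 2 MHz.
k=1: 13 MHz, 17 MHz.
k=2: 28 MHz, 32 MHz.
k=3: 43 MHz, 47 MHz.
k=4: 58 MHz, 62 MHz.
Within [18.5 MHz, 55.5 MHz]: 28 MHz, 32 MHz, 43 MHz, 47 MHz.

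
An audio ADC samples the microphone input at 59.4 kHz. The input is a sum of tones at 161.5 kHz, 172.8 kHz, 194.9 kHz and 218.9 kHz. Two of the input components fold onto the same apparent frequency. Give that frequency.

fs/2 = 29.7 kHz.
161.5 kHz mod fs = 42.7 kHz.
42.7 kHz > fs/2 = 29.7 kHz, folds to fs − 42.7 kHz = 16.7 kHz.
172.8 kHz mod fs = 54 kHz.
54 kHz > fs/2 = 29.7 kHz, folds to fs − 54 kHz = 5.4 kHz.
194.9 kHz mod fs = 16.7 kHz.
16.7 kHz ≤ fs/2 = 29.7 kHz, appears at 16.7 kHz.
218.9 kHz mod fs = 40.7 kHz.
40.7 kHz > fs/2 = 29.7 kHz, folds to fs − 40.7 kHz = 18.7 kHz.
161.5 kHz and 194.9 kHz both map to 16.7 kHz.

16.7 kHz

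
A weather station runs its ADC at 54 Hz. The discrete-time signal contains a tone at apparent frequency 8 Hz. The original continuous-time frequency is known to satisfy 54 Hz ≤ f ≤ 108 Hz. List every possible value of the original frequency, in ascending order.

Frequencies that alias to 8 Hz are k·fs ± 8 Hz for integer k ≥ 0.
k=0: 8 Hz.
k=1: 46 Hz, 62 Hz.
k=2: 100 Hz, 116 Hz.
k=3: 154 Hz, 170 Hz.
Within [54 Hz, 108 Hz]: 62 Hz, 100 Hz.

62 Hz, 100 Hz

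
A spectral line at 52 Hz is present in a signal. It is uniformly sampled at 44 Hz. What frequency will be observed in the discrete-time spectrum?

52 Hz mod fs = 8 Hz.
8 Hz ≤ fs/2 = 22 Hz, appears at 8 Hz.

8 Hz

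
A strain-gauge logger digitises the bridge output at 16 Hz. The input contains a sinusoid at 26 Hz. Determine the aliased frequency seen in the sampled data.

6 Hz

26 Hz mod fs = 10 Hz.
10 Hz > fs/2 = 8 Hz, folds to fs − 10 Hz = 6 Hz.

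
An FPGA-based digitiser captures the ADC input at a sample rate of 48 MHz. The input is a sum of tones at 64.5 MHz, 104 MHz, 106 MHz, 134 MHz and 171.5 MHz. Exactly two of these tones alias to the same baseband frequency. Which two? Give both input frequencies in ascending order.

106 MHz, 134 MHz

fs/2 = 24 MHz.
64.5 MHz mod fs = 16.5 MHz.
16.5 MHz ≤ fs/2 = 24 MHz, appears at 16.5 MHz.
104 MHz mod fs = 8 MHz.
8 MHz ≤ fs/2 = 24 MHz, appears at 8 MHz.
106 MHz mod fs = 10 MHz.
10 MHz ≤ fs/2 = 24 MHz, appears at 10 MHz.
134 MHz mod fs = 38 MHz.
38 MHz > fs/2 = 24 MHz, folds to fs − 38 MHz = 10 MHz.
171.5 MHz mod fs = 27.5 MHz.
27.5 MHz > fs/2 = 24 MHz, folds to fs − 27.5 MHz = 20.5 MHz.
106 MHz and 134 MHz both map to 10 MHz.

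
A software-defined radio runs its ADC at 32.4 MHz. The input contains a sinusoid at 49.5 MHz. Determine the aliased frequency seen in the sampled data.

15.3 MHz

49.5 MHz mod fs = 17.1 MHz.
17.1 MHz > fs/2 = 16.2 MHz, folds to fs − 17.1 MHz = 15.3 MHz.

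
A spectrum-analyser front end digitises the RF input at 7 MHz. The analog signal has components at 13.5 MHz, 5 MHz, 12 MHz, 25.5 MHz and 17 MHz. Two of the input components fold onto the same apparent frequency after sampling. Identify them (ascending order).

5 MHz, 12 MHz

fs/2 = 3.5 MHz.
13.5 MHz mod fs = 6.5 MHz.
6.5 MHz > fs/2 = 3.5 MHz, folds to fs − 6.5 MHz = 0.5 MHz.
5 MHz > fs/2 = 3.5 MHz, folds to fs − 5 MHz = 2 MHz.
12 MHz mod fs = 5 MHz.
5 MHz > fs/2 = 3.5 MHz, folds to fs − 5 MHz = 2 MHz.
25.5 MHz mod fs = 4.5 MHz.
4.5 MHz > fs/2 = 3.5 MHz, folds to fs − 4.5 MHz = 2.5 MHz.
17 MHz mod fs = 3 MHz.
3 MHz ≤ fs/2 = 3.5 MHz, appears at 3 MHz.
5 MHz and 12 MHz both map to 2 MHz.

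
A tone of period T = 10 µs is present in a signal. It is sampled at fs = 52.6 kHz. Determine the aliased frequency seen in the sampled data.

5.2 kHz

T = 10 µs → f = 1/T = 100 kHz.
100 kHz mod fs = 47.4 kHz.
47.4 kHz > fs/2 = 26.3 kHz, folds to fs − 47.4 kHz = 5.2 kHz.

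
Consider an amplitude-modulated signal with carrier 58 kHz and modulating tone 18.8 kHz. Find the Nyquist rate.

153.6 kHz

AM sidebands sit at fc ± fm = 39.2 kHz and 76.8 kHz.
Highest-frequency component: 76.8 kHz.
Nyquist rate = 2 × 76.8 kHz = 153.6 kHz.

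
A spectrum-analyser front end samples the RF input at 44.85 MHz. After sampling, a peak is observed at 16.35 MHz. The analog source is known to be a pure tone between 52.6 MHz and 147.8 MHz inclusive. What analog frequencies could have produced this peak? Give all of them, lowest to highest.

61.2 MHz, 73.35 MHz, 106.05 MHz, 118.2 MHz

Frequencies that alias to 16.35 MHz are k·fs ± 16.35 MHz for integer k ≥ 0.
k=0: 16.35 MHz.
k=1: 28.5 MHz, 61.2 MHz.
k=2: 73.35 MHz, 106.05 MHz.
k=3: 118.2 MHz, 150.9 MHz.
k=4: 163.05 MHz, 195.75 MHz.
Within [52.6 MHz, 147.8 MHz]: 61.2 MHz, 73.35 MHz, 106.05 MHz, 118.2 MHz.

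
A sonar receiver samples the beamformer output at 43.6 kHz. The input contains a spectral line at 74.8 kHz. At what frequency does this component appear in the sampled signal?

74.8 kHz mod fs = 31.2 kHz.
31.2 kHz > fs/2 = 21.8 kHz, folds to fs − 31.2 kHz = 12.4 kHz.

12.4 kHz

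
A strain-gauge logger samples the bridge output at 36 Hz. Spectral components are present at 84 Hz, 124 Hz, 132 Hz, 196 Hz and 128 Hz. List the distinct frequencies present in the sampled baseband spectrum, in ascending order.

12 Hz, 16 Hz

fs/2 = 18 Hz.
84 Hz mod fs = 12 Hz.
12 Hz ≤ fs/2 = 18 Hz, appears at 12 Hz.
124 Hz mod fs = 16 Hz.
16 Hz ≤ fs/2 = 18 Hz, appears at 16 Hz.
132 Hz mod fs = 24 Hz.
24 Hz > fs/2 = 18 Hz, folds to fs − 24 Hz = 12 Hz.
196 Hz mod fs = 16 Hz.
16 Hz ≤ fs/2 = 18 Hz, appears at 16 Hz.
128 Hz mod fs = 20 Hz.
20 Hz > fs/2 = 18 Hz, folds to fs − 20 Hz = 16 Hz.
Distinct values: {12 Hz, 16 Hz}.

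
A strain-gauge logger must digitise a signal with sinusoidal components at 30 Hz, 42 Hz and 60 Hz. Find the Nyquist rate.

Highest-frequency component: 60 Hz.
Nyquist rate = 2 × 60 Hz = 120 Hz.

120 Hz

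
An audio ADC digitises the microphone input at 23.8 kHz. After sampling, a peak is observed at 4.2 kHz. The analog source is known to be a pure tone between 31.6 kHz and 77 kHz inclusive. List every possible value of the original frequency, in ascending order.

Frequencies that alias to 4.2 kHz are k·fs ± 4.2 kHz for integer k ≥ 0.
k=0: 4.2 kHz.
k=1: 19.6 kHz, 28 kHz.
k=2: 43.4 kHz, 51.8 kHz.
k=3: 67.2 kHz, 75.6 kHz.
k=4: 91 kHz, 99.4 kHz.
Within [31.6 kHz, 77 kHz]: 43.4 kHz, 51.8 kHz, 67.2 kHz, 75.6 kHz.

43.4 kHz, 51.8 kHz, 67.2 kHz, 75.6 kHz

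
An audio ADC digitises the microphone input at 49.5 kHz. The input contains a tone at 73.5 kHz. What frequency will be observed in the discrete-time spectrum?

24 kHz

73.5 kHz mod fs = 24 kHz.
24 kHz ≤ fs/2 = 24.75 kHz, appears at 24 kHz.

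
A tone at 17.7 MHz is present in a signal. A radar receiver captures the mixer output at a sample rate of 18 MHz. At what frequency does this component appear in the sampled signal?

0.3 MHz

17.7 MHz > fs/2 = 9 MHz, folds to fs − 17.7 MHz = 0.3 MHz.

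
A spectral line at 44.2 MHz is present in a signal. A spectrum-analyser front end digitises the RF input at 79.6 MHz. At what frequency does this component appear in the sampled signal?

44.2 MHz > fs/2 = 39.8 MHz, folds to fs − 44.2 MHz = 35.4 MHz.

35.4 MHz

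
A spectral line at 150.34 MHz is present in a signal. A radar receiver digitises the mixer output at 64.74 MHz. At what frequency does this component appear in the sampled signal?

150.34 MHz mod fs = 20.86 MHz.
20.86 MHz ≤ fs/2 = 32.37 MHz, appears at 20.86 MHz.

20.86 MHz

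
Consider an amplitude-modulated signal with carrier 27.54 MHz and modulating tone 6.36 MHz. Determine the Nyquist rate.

AM sidebands sit at fc ± fm = 21.18 MHz and 33.9 MHz.
Highest-frequency component: 33.9 MHz.
Nyquist rate = 2 × 33.9 MHz = 67.8 MHz.

67.8 MHz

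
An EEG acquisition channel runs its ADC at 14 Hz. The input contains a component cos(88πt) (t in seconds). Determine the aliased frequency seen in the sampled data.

2 Hz

ω = 88π rad/s → f = ω/(2π) = 44 Hz.
44 Hz mod fs = 2 Hz.
2 Hz ≤ fs/2 = 7 Hz, appears at 2 Hz.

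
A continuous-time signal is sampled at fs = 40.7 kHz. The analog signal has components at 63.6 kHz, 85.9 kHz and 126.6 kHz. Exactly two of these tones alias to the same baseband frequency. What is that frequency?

4.5 kHz

fs/2 = 20.35 kHz.
63.6 kHz mod fs = 22.9 kHz.
22.9 kHz > fs/2 = 20.35 kHz, folds to fs − 22.9 kHz = 17.8 kHz.
85.9 kHz mod fs = 4.5 kHz.
4.5 kHz ≤ fs/2 = 20.35 kHz, appears at 4.5 kHz.
126.6 kHz mod fs = 4.5 kHz.
4.5 kHz ≤ fs/2 = 20.35 kHz, appears at 4.5 kHz.
85.9 kHz and 126.6 kHz both map to 4.5 kHz.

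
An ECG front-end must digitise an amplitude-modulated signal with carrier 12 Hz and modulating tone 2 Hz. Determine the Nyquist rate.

28 Hz

AM sidebands sit at fc ± fm = 10 Hz and 14 Hz.
Highest-frequency component: 14 Hz.
Nyquist rate = 2 × 14 Hz = 28 Hz.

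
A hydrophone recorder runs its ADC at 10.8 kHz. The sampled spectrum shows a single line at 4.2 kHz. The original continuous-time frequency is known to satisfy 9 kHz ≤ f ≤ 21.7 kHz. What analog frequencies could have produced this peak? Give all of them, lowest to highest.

15 kHz, 17.4 kHz

Frequencies that alias to 4.2 kHz are k·fs ± 4.2 kHz for integer k ≥ 0.
k=0: 4.2 kHz.
k=1: 6.6 kHz, 15 kHz.
k=2: 17.4 kHz, 25.8 kHz.
k=3: 28.2 kHz, 36.6 kHz.
Within [9 kHz, 21.7 kHz]: 15 kHz, 17.4 kHz.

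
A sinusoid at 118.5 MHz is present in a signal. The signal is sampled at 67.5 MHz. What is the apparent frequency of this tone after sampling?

16.5 MHz

118.5 MHz mod fs = 51 MHz.
51 MHz > fs/2 = 33.75 MHz, folds to fs − 51 MHz = 16.5 MHz.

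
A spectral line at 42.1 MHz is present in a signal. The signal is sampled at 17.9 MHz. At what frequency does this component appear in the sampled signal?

6.3 MHz

42.1 MHz mod fs = 6.3 MHz.
6.3 MHz ≤ fs/2 = 8.95 MHz, appears at 6.3 MHz.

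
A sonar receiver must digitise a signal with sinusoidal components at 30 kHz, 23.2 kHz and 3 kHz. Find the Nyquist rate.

60 kHz

Highest-frequency component: 30 kHz.
Nyquist rate = 2 × 30 kHz = 60 kHz.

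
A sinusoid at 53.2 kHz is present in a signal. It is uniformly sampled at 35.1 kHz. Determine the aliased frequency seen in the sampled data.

17 kHz

53.2 kHz mod fs = 18.1 kHz.
18.1 kHz > fs/2 = 17.55 kHz, folds to fs − 18.1 kHz = 17 kHz.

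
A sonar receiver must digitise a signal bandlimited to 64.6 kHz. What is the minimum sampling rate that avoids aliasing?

Nyquist rate = 2 × 64.6 kHz = 129.2 kHz.

129.2 kHz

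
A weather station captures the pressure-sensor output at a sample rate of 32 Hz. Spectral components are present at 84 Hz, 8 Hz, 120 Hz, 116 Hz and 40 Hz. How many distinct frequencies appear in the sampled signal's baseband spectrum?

2

fs/2 = 16 Hz.
84 Hz mod fs = 20 Hz.
20 Hz > fs/2 = 16 Hz, folds to fs − 20 Hz = 12 Hz.
8 Hz ≤ fs/2 = 16 Hz, passes unchanged.
120 Hz mod fs = 24 Hz.
24 Hz > fs/2 = 16 Hz, folds to fs − 24 Hz = 8 Hz.
116 Hz mod fs = 20 Hz.
20 Hz > fs/2 = 16 Hz, folds to fs − 20 Hz = 12 Hz.
40 Hz mod fs = 8 Hz.
8 Hz ≤ fs/2 = 16 Hz, appears at 8 Hz.
Distinct values: {8 Hz, 12 Hz} → 2.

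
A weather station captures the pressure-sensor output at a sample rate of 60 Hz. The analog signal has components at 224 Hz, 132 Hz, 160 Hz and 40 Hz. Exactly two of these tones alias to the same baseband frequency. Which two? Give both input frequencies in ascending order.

fs/2 = 30 Hz.
224 Hz mod fs = 44 Hz.
44 Hz > fs/2 = 30 Hz, folds to fs − 44 Hz = 16 Hz.
132 Hz mod fs = 12 Hz.
12 Hz ≤ fs/2 = 30 Hz, appears at 12 Hz.
160 Hz mod fs = 40 Hz.
40 Hz > fs/2 = 30 Hz, folds to fs − 40 Hz = 20 Hz.
40 Hz > fs/2 = 30 Hz, folds to fs − 40 Hz = 20 Hz.
40 Hz and 160 Hz both map to 20 Hz.

40 Hz, 160 Hz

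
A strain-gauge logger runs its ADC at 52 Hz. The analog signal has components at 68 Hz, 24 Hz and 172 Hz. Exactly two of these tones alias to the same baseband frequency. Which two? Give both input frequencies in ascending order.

fs/2 = 26 Hz.
68 Hz mod fs = 16 Hz.
16 Hz ≤ fs/2 = 26 Hz, appears at 16 Hz.
24 Hz ≤ fs/2 = 26 Hz, passes unchanged.
172 Hz mod fs = 16 Hz.
16 Hz ≤ fs/2 = 26 Hz, appears at 16 Hz.
68 Hz and 172 Hz both map to 16 Hz.

68 Hz, 172 Hz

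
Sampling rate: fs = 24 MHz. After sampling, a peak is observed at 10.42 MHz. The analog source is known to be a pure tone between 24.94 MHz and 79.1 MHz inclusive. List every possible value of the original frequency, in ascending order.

Frequencies that alias to 10.42 MHz are k·fs ± 10.42 MHz for integer k ≥ 0.
k=0: 10.42 MHz.
k=1: 13.58 MHz, 34.42 MHz.
k=2: 37.58 MHz, 58.42 MHz.
k=3: 61.58 MHz, 82.42 MHz.
k=4: 85.58 MHz, 106.42 MHz.
Within [24.94 MHz, 79.1 MHz]: 34.42 MHz, 37.58 MHz, 58.42 MHz, 61.58 MHz.

34.42 MHz, 37.58 MHz, 58.42 MHz, 61.58 MHz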